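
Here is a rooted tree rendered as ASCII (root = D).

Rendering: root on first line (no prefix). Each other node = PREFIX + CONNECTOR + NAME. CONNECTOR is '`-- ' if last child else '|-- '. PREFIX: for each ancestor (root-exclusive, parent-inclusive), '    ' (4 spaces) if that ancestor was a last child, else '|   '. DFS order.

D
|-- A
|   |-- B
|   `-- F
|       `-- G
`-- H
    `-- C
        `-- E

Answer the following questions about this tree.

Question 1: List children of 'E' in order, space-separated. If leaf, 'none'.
Answer: none

Derivation:
Node E's children (from adjacency): (leaf)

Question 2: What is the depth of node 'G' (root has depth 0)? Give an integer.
Answer: 3

Derivation:
Path from root to G: D -> A -> F -> G
Depth = number of edges = 3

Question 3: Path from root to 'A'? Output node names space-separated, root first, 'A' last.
Walk down from root: D -> A

Answer: D A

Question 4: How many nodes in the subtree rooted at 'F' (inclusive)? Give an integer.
Subtree rooted at F contains: F, G
Count = 2

Answer: 2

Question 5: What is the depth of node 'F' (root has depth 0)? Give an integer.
Path from root to F: D -> A -> F
Depth = number of edges = 2

Answer: 2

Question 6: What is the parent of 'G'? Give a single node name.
Scan adjacency: G appears as child of F

Answer: F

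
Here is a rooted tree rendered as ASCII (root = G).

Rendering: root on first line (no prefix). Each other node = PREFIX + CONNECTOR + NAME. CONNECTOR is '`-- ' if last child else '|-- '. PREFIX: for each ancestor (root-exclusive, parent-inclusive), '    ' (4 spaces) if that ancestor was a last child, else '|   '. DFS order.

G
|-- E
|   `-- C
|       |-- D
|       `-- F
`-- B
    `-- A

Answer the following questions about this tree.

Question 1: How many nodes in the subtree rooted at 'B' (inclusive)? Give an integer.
Answer: 2

Derivation:
Subtree rooted at B contains: A, B
Count = 2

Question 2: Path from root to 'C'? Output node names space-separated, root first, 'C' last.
Walk down from root: G -> E -> C

Answer: G E C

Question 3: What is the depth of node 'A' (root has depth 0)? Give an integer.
Answer: 2

Derivation:
Path from root to A: G -> B -> A
Depth = number of edges = 2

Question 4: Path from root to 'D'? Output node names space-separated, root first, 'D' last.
Answer: G E C D

Derivation:
Walk down from root: G -> E -> C -> D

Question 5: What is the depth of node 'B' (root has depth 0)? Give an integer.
Path from root to B: G -> B
Depth = number of edges = 1

Answer: 1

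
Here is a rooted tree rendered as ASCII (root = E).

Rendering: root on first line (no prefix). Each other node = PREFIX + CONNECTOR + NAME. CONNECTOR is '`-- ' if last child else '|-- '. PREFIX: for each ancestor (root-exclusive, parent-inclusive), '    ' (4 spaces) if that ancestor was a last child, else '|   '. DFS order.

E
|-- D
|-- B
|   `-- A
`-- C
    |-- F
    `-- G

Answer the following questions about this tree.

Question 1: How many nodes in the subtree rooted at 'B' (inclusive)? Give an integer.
Answer: 2

Derivation:
Subtree rooted at B contains: A, B
Count = 2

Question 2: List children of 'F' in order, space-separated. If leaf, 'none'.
Answer: none

Derivation:
Node F's children (from adjacency): (leaf)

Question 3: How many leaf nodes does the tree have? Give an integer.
Leaves (nodes with no children): A, D, F, G

Answer: 4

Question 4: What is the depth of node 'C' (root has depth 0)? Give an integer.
Path from root to C: E -> C
Depth = number of edges = 1

Answer: 1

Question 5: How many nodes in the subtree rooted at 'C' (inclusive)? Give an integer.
Answer: 3

Derivation:
Subtree rooted at C contains: C, F, G
Count = 3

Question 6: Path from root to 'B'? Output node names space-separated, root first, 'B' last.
Walk down from root: E -> B

Answer: E B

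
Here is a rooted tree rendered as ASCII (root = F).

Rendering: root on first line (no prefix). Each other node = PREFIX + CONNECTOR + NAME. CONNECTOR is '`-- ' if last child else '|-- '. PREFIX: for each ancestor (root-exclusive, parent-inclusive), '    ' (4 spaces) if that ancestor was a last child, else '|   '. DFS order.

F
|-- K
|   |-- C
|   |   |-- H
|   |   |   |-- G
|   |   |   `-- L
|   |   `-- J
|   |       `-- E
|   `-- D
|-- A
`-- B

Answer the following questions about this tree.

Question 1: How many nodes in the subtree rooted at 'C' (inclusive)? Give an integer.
Answer: 6

Derivation:
Subtree rooted at C contains: C, E, G, H, J, L
Count = 6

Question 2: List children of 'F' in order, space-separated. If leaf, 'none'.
Answer: K A B

Derivation:
Node F's children (from adjacency): K, A, B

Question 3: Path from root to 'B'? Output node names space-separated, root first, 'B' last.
Walk down from root: F -> B

Answer: F B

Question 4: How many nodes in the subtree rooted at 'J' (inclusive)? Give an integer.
Answer: 2

Derivation:
Subtree rooted at J contains: E, J
Count = 2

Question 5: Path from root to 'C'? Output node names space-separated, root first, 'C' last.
Walk down from root: F -> K -> C

Answer: F K C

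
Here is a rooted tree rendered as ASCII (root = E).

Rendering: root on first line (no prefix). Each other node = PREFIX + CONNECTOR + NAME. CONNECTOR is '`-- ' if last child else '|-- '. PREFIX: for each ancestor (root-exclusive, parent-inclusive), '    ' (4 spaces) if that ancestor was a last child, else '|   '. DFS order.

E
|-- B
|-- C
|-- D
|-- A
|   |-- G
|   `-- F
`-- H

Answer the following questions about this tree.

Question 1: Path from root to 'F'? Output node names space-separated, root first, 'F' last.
Answer: E A F

Derivation:
Walk down from root: E -> A -> F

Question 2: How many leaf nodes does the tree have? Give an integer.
Leaves (nodes with no children): B, C, D, F, G, H

Answer: 6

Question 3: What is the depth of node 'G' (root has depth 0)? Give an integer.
Answer: 2

Derivation:
Path from root to G: E -> A -> G
Depth = number of edges = 2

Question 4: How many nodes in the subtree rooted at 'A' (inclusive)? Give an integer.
Subtree rooted at A contains: A, F, G
Count = 3

Answer: 3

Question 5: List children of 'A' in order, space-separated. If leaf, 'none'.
Answer: G F

Derivation:
Node A's children (from adjacency): G, F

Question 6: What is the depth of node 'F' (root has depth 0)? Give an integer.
Path from root to F: E -> A -> F
Depth = number of edges = 2

Answer: 2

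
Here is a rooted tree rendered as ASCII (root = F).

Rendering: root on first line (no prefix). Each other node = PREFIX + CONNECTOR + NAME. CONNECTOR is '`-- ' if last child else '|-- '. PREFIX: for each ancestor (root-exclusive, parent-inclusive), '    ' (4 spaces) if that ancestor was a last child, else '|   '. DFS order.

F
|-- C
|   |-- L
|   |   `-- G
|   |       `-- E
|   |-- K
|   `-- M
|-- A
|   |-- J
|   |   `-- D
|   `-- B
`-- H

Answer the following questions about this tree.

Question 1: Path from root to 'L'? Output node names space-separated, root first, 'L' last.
Walk down from root: F -> C -> L

Answer: F C L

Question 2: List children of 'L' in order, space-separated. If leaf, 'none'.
Answer: G

Derivation:
Node L's children (from adjacency): G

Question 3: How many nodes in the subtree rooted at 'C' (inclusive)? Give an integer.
Answer: 6

Derivation:
Subtree rooted at C contains: C, E, G, K, L, M
Count = 6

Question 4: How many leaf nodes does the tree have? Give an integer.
Leaves (nodes with no children): B, D, E, H, K, M

Answer: 6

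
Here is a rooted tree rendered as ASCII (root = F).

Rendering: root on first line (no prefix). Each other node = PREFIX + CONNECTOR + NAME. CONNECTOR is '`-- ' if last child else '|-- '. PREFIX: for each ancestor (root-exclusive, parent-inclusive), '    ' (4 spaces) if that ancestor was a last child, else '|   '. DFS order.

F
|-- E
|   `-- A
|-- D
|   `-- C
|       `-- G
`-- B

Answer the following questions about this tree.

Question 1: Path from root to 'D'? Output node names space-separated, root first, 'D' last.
Answer: F D

Derivation:
Walk down from root: F -> D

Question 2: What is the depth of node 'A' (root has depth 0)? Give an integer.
Answer: 2

Derivation:
Path from root to A: F -> E -> A
Depth = number of edges = 2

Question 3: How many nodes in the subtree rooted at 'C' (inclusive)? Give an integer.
Answer: 2

Derivation:
Subtree rooted at C contains: C, G
Count = 2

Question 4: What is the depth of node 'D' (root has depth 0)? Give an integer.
Answer: 1

Derivation:
Path from root to D: F -> D
Depth = number of edges = 1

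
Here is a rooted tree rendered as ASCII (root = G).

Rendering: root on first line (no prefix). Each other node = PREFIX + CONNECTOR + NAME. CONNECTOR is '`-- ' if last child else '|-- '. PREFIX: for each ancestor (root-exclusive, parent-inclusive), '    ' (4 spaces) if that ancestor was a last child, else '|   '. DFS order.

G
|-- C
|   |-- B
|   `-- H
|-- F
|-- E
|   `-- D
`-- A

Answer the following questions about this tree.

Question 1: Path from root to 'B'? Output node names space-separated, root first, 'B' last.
Walk down from root: G -> C -> B

Answer: G C B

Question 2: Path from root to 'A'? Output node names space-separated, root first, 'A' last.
Answer: G A

Derivation:
Walk down from root: G -> A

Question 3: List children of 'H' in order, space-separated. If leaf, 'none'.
Node H's children (from adjacency): (leaf)

Answer: none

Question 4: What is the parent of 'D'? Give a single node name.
Scan adjacency: D appears as child of E

Answer: E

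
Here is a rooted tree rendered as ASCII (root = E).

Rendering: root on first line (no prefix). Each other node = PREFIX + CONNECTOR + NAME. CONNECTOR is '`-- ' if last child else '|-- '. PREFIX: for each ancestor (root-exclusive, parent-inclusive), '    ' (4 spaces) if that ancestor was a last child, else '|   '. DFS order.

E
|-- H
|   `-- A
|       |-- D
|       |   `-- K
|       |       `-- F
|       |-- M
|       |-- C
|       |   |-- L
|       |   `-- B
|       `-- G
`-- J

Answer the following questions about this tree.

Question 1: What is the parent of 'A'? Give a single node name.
Scan adjacency: A appears as child of H

Answer: H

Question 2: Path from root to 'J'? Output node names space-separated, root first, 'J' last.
Answer: E J

Derivation:
Walk down from root: E -> J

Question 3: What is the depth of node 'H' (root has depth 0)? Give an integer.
Answer: 1

Derivation:
Path from root to H: E -> H
Depth = number of edges = 1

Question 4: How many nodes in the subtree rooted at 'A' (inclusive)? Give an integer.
Subtree rooted at A contains: A, B, C, D, F, G, K, L, M
Count = 9

Answer: 9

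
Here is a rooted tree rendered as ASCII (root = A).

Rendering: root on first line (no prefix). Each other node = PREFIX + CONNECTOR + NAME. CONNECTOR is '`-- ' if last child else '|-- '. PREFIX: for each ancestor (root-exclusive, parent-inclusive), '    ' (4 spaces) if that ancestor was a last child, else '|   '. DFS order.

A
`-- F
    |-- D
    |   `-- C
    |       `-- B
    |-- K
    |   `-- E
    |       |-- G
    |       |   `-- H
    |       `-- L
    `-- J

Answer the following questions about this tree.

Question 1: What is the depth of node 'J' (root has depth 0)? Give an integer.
Path from root to J: A -> F -> J
Depth = number of edges = 2

Answer: 2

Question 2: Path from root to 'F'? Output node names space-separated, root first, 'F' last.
Walk down from root: A -> F

Answer: A F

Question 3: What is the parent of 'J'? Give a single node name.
Answer: F

Derivation:
Scan adjacency: J appears as child of F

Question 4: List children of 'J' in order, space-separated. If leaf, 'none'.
Answer: none

Derivation:
Node J's children (from adjacency): (leaf)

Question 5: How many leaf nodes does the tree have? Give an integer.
Leaves (nodes with no children): B, H, J, L

Answer: 4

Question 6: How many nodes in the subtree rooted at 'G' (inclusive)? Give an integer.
Subtree rooted at G contains: G, H
Count = 2

Answer: 2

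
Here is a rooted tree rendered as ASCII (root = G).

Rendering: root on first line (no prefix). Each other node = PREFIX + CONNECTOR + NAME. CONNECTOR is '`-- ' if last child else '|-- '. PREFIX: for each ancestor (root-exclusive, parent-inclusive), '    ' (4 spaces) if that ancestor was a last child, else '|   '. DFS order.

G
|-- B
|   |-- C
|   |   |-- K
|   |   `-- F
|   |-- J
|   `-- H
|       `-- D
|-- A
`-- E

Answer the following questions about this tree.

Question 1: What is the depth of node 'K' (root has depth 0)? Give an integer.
Path from root to K: G -> B -> C -> K
Depth = number of edges = 3

Answer: 3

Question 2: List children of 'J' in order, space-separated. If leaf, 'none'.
Node J's children (from adjacency): (leaf)

Answer: none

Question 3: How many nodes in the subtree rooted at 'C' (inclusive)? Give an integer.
Answer: 3

Derivation:
Subtree rooted at C contains: C, F, K
Count = 3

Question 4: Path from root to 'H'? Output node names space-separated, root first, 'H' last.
Answer: G B H

Derivation:
Walk down from root: G -> B -> H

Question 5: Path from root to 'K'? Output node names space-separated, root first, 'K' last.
Answer: G B C K

Derivation:
Walk down from root: G -> B -> C -> K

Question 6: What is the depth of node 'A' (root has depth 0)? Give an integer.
Answer: 1

Derivation:
Path from root to A: G -> A
Depth = number of edges = 1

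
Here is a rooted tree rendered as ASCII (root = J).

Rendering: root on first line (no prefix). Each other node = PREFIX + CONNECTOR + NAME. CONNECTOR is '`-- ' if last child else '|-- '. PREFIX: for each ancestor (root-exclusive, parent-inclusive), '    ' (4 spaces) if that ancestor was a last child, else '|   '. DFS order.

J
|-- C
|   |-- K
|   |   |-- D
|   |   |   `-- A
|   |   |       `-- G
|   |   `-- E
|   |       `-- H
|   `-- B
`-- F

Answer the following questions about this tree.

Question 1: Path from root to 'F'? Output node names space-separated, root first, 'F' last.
Walk down from root: J -> F

Answer: J F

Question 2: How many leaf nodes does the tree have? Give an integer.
Leaves (nodes with no children): B, F, G, H

Answer: 4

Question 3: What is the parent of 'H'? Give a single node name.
Answer: E

Derivation:
Scan adjacency: H appears as child of E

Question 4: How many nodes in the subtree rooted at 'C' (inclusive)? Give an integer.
Subtree rooted at C contains: A, B, C, D, E, G, H, K
Count = 8

Answer: 8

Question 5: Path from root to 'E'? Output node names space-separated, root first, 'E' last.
Answer: J C K E

Derivation:
Walk down from root: J -> C -> K -> E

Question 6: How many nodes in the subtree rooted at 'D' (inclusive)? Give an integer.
Subtree rooted at D contains: A, D, G
Count = 3

Answer: 3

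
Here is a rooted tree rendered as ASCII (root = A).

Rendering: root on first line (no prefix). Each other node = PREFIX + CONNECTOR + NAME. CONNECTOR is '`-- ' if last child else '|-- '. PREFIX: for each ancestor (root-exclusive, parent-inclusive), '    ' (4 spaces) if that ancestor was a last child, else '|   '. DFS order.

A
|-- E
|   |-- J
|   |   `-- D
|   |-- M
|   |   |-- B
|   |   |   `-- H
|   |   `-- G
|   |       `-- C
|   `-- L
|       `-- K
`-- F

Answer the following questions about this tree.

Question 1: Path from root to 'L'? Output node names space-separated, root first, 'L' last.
Answer: A E L

Derivation:
Walk down from root: A -> E -> L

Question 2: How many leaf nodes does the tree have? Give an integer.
Answer: 5

Derivation:
Leaves (nodes with no children): C, D, F, H, K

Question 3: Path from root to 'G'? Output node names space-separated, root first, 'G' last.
Walk down from root: A -> E -> M -> G

Answer: A E M G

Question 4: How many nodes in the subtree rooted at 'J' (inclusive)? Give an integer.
Subtree rooted at J contains: D, J
Count = 2

Answer: 2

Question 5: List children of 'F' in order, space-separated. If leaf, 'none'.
Answer: none

Derivation:
Node F's children (from adjacency): (leaf)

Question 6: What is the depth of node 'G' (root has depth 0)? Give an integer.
Path from root to G: A -> E -> M -> G
Depth = number of edges = 3

Answer: 3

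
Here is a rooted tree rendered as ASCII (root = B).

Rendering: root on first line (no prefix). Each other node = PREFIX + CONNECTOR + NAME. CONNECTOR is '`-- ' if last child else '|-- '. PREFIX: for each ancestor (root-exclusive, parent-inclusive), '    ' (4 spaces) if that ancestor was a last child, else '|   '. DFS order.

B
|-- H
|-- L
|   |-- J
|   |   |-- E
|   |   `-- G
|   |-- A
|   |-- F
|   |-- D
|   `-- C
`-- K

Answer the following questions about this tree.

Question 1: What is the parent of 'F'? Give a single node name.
Answer: L

Derivation:
Scan adjacency: F appears as child of L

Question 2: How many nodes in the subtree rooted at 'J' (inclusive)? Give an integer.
Subtree rooted at J contains: E, G, J
Count = 3

Answer: 3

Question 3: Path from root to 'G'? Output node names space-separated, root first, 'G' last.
Answer: B L J G

Derivation:
Walk down from root: B -> L -> J -> G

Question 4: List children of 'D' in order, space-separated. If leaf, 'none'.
Answer: none

Derivation:
Node D's children (from adjacency): (leaf)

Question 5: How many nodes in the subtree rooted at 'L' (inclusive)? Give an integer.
Answer: 8

Derivation:
Subtree rooted at L contains: A, C, D, E, F, G, J, L
Count = 8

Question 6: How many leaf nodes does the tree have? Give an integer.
Answer: 8

Derivation:
Leaves (nodes with no children): A, C, D, E, F, G, H, K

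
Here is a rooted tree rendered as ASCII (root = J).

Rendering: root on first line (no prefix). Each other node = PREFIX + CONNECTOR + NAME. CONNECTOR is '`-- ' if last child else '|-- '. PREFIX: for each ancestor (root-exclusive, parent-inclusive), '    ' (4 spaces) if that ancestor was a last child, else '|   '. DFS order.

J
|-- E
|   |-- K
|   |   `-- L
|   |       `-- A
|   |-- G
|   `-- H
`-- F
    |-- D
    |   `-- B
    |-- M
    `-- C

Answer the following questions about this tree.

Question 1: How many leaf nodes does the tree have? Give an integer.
Leaves (nodes with no children): A, B, C, G, H, M

Answer: 6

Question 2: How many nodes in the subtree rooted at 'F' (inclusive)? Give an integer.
Answer: 5

Derivation:
Subtree rooted at F contains: B, C, D, F, M
Count = 5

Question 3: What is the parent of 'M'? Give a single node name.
Answer: F

Derivation:
Scan adjacency: M appears as child of F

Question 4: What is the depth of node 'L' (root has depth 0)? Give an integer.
Answer: 3

Derivation:
Path from root to L: J -> E -> K -> L
Depth = number of edges = 3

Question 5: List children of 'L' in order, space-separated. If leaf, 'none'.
Answer: A

Derivation:
Node L's children (from adjacency): A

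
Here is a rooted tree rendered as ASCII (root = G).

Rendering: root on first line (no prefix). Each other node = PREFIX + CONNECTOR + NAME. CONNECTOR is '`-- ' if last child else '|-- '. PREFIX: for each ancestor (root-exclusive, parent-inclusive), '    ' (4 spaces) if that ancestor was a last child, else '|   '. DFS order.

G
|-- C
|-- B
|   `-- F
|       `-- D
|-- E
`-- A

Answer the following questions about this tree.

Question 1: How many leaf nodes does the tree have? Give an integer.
Answer: 4

Derivation:
Leaves (nodes with no children): A, C, D, E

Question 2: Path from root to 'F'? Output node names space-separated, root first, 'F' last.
Walk down from root: G -> B -> F

Answer: G B F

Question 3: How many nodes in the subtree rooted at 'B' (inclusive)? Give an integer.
Subtree rooted at B contains: B, D, F
Count = 3

Answer: 3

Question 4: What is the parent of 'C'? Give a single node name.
Scan adjacency: C appears as child of G

Answer: G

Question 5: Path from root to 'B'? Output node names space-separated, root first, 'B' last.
Answer: G B

Derivation:
Walk down from root: G -> B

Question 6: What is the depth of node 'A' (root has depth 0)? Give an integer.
Path from root to A: G -> A
Depth = number of edges = 1

Answer: 1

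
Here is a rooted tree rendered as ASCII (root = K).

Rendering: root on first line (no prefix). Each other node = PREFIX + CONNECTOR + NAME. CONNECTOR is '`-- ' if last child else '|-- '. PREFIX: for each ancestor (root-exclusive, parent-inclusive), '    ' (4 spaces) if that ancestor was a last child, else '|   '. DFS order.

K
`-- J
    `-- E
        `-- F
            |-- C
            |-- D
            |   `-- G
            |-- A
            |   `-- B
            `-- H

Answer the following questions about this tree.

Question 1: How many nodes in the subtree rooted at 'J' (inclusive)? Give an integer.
Answer: 9

Derivation:
Subtree rooted at J contains: A, B, C, D, E, F, G, H, J
Count = 9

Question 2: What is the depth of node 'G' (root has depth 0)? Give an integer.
Path from root to G: K -> J -> E -> F -> D -> G
Depth = number of edges = 5

Answer: 5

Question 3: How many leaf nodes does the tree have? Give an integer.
Answer: 4

Derivation:
Leaves (nodes with no children): B, C, G, H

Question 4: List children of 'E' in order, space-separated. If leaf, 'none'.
Node E's children (from adjacency): F

Answer: F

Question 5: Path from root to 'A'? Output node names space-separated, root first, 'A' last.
Walk down from root: K -> J -> E -> F -> A

Answer: K J E F A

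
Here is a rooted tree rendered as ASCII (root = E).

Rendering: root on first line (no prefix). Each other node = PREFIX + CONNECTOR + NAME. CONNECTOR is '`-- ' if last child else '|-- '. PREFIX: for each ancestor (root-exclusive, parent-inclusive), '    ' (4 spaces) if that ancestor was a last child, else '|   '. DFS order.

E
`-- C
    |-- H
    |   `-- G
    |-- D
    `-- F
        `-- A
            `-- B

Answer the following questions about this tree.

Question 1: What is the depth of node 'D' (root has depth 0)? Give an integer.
Path from root to D: E -> C -> D
Depth = number of edges = 2

Answer: 2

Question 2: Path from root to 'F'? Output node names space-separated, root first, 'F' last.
Walk down from root: E -> C -> F

Answer: E C F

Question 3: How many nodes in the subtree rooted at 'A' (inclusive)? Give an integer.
Subtree rooted at A contains: A, B
Count = 2

Answer: 2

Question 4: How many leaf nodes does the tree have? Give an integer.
Leaves (nodes with no children): B, D, G

Answer: 3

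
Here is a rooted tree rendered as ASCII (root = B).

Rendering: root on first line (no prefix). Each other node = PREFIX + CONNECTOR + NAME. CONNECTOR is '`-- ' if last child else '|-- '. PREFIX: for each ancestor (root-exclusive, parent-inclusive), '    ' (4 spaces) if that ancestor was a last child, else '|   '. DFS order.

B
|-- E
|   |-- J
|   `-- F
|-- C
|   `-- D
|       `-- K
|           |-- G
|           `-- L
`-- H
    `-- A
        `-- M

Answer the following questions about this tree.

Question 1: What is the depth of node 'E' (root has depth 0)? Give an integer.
Answer: 1

Derivation:
Path from root to E: B -> E
Depth = number of edges = 1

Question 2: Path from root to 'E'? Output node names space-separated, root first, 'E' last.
Answer: B E

Derivation:
Walk down from root: B -> E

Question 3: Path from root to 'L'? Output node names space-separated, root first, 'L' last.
Walk down from root: B -> C -> D -> K -> L

Answer: B C D K L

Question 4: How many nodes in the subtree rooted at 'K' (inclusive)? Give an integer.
Subtree rooted at K contains: G, K, L
Count = 3

Answer: 3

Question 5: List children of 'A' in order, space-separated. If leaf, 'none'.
Node A's children (from adjacency): M

Answer: M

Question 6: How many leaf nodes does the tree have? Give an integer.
Leaves (nodes with no children): F, G, J, L, M

Answer: 5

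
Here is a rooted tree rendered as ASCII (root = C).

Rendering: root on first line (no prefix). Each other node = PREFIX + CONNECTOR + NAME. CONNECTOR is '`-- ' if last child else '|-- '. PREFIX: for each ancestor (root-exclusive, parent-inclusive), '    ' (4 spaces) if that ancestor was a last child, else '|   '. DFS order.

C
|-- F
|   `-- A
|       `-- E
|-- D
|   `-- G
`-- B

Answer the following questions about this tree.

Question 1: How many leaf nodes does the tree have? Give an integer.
Leaves (nodes with no children): B, E, G

Answer: 3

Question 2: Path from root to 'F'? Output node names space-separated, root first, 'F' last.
Answer: C F

Derivation:
Walk down from root: C -> F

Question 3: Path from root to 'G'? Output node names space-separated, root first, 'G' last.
Answer: C D G

Derivation:
Walk down from root: C -> D -> G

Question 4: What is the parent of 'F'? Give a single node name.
Scan adjacency: F appears as child of C

Answer: C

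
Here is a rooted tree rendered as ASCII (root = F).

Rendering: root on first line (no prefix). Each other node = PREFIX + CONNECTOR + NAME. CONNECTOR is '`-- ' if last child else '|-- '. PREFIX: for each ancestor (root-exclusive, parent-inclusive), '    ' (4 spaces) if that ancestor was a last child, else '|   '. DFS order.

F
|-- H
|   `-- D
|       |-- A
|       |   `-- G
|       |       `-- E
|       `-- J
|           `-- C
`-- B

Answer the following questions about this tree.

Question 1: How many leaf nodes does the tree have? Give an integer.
Answer: 3

Derivation:
Leaves (nodes with no children): B, C, E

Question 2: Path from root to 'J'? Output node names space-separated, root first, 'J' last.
Answer: F H D J

Derivation:
Walk down from root: F -> H -> D -> J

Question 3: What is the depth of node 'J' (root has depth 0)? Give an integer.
Answer: 3

Derivation:
Path from root to J: F -> H -> D -> J
Depth = number of edges = 3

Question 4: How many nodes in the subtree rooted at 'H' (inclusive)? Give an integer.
Answer: 7

Derivation:
Subtree rooted at H contains: A, C, D, E, G, H, J
Count = 7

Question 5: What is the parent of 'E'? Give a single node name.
Scan adjacency: E appears as child of G

Answer: G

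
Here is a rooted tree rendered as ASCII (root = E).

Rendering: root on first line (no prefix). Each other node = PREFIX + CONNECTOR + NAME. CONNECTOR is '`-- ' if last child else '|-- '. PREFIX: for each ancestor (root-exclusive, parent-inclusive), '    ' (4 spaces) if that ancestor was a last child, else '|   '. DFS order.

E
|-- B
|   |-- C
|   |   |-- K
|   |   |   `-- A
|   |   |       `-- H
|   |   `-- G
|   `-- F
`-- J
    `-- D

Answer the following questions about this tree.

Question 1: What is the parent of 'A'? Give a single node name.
Scan adjacency: A appears as child of K

Answer: K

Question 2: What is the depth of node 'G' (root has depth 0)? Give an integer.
Answer: 3

Derivation:
Path from root to G: E -> B -> C -> G
Depth = number of edges = 3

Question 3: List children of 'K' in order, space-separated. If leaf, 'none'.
Answer: A

Derivation:
Node K's children (from adjacency): A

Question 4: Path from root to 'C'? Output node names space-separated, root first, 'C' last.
Answer: E B C

Derivation:
Walk down from root: E -> B -> C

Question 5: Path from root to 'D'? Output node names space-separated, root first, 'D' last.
Walk down from root: E -> J -> D

Answer: E J D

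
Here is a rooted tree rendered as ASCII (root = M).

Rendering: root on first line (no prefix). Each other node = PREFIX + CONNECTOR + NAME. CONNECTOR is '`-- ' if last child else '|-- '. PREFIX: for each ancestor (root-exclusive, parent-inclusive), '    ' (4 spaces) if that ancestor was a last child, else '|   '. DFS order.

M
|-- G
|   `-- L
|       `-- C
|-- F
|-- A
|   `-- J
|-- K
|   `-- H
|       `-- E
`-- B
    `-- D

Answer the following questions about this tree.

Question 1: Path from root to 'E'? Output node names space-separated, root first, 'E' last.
Walk down from root: M -> K -> H -> E

Answer: M K H E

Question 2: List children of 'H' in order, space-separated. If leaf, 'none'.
Answer: E

Derivation:
Node H's children (from adjacency): E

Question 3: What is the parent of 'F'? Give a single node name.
Answer: M

Derivation:
Scan adjacency: F appears as child of M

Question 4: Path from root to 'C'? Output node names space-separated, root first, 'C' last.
Walk down from root: M -> G -> L -> C

Answer: M G L C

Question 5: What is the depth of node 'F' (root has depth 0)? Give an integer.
Answer: 1

Derivation:
Path from root to F: M -> F
Depth = number of edges = 1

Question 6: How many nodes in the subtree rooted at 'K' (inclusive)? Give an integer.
Answer: 3

Derivation:
Subtree rooted at K contains: E, H, K
Count = 3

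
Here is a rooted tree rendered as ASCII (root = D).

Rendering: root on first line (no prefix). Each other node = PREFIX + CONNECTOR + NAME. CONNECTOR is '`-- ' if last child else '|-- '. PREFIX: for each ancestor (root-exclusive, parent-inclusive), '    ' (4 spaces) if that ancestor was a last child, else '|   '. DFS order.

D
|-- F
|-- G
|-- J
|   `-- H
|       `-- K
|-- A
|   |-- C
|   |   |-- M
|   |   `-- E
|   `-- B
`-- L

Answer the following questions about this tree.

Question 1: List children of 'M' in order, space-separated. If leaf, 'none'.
Node M's children (from adjacency): (leaf)

Answer: none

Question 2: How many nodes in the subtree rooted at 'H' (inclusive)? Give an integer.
Answer: 2

Derivation:
Subtree rooted at H contains: H, K
Count = 2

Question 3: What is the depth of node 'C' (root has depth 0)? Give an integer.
Answer: 2

Derivation:
Path from root to C: D -> A -> C
Depth = number of edges = 2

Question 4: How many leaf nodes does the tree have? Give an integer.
Leaves (nodes with no children): B, E, F, G, K, L, M

Answer: 7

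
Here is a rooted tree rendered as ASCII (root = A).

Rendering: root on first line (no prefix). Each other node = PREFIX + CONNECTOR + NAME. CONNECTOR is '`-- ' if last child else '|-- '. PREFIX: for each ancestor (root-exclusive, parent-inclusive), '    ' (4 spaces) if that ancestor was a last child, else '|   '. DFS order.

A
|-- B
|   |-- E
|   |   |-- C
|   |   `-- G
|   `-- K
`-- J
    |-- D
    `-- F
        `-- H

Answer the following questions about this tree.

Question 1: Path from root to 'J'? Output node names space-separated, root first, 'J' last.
Walk down from root: A -> J

Answer: A J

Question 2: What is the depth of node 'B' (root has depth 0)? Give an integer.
Path from root to B: A -> B
Depth = number of edges = 1

Answer: 1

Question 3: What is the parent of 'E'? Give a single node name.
Scan adjacency: E appears as child of B

Answer: B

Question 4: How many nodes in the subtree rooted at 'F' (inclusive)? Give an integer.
Subtree rooted at F contains: F, H
Count = 2

Answer: 2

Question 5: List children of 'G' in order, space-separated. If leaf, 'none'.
Node G's children (from adjacency): (leaf)

Answer: none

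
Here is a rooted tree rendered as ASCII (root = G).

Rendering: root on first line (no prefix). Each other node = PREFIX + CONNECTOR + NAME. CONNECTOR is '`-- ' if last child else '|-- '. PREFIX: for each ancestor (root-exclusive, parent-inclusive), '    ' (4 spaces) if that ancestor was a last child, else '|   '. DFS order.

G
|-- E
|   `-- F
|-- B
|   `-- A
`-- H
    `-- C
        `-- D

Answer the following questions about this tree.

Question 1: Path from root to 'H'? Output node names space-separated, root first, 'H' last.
Walk down from root: G -> H

Answer: G H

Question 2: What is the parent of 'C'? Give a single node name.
Answer: H

Derivation:
Scan adjacency: C appears as child of H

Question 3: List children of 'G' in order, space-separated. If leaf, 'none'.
Node G's children (from adjacency): E, B, H

Answer: E B H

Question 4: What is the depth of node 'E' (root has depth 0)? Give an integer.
Path from root to E: G -> E
Depth = number of edges = 1

Answer: 1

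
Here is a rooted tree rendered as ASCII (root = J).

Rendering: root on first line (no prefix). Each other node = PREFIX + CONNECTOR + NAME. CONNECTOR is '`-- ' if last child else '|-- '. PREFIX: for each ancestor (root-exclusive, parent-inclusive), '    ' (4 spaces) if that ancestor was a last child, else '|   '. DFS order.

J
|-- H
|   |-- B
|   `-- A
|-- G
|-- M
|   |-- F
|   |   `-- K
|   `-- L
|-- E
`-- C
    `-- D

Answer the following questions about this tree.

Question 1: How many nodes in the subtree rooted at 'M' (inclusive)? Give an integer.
Answer: 4

Derivation:
Subtree rooted at M contains: F, K, L, M
Count = 4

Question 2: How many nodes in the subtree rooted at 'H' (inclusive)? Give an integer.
Answer: 3

Derivation:
Subtree rooted at H contains: A, B, H
Count = 3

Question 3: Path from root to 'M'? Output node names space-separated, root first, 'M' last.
Answer: J M

Derivation:
Walk down from root: J -> M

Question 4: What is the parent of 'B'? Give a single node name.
Answer: H

Derivation:
Scan adjacency: B appears as child of H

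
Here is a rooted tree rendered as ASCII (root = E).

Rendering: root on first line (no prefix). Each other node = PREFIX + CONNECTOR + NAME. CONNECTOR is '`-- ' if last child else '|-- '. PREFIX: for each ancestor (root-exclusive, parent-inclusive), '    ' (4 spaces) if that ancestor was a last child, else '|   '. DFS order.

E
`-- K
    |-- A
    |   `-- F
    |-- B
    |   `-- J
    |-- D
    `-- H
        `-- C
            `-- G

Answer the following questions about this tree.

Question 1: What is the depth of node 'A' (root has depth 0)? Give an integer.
Path from root to A: E -> K -> A
Depth = number of edges = 2

Answer: 2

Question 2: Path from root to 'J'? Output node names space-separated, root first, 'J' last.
Answer: E K B J

Derivation:
Walk down from root: E -> K -> B -> J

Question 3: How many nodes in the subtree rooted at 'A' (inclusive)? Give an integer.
Answer: 2

Derivation:
Subtree rooted at A contains: A, F
Count = 2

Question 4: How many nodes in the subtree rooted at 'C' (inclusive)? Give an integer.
Subtree rooted at C contains: C, G
Count = 2

Answer: 2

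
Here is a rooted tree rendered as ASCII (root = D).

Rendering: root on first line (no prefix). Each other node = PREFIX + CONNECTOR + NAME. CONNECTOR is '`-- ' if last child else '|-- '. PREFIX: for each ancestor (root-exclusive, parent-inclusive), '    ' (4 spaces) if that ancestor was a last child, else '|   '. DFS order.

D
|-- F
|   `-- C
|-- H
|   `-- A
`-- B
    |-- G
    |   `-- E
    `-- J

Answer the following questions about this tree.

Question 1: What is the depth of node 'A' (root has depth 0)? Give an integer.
Path from root to A: D -> H -> A
Depth = number of edges = 2

Answer: 2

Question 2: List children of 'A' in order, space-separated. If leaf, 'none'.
Answer: none

Derivation:
Node A's children (from adjacency): (leaf)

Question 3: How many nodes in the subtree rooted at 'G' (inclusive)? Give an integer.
Answer: 2

Derivation:
Subtree rooted at G contains: E, G
Count = 2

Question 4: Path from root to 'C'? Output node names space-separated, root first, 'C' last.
Answer: D F C

Derivation:
Walk down from root: D -> F -> C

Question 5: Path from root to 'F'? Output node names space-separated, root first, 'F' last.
Walk down from root: D -> F

Answer: D F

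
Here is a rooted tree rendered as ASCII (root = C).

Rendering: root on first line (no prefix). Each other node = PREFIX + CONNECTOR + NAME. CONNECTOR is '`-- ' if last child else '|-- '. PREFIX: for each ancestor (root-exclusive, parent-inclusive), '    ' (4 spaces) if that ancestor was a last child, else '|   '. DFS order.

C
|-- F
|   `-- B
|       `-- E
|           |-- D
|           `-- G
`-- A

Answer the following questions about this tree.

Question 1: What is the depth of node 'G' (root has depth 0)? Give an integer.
Answer: 4

Derivation:
Path from root to G: C -> F -> B -> E -> G
Depth = number of edges = 4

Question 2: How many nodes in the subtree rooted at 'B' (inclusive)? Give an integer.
Answer: 4

Derivation:
Subtree rooted at B contains: B, D, E, G
Count = 4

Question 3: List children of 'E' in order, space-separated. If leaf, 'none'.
Node E's children (from adjacency): D, G

Answer: D G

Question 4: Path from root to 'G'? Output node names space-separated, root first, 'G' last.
Walk down from root: C -> F -> B -> E -> G

Answer: C F B E G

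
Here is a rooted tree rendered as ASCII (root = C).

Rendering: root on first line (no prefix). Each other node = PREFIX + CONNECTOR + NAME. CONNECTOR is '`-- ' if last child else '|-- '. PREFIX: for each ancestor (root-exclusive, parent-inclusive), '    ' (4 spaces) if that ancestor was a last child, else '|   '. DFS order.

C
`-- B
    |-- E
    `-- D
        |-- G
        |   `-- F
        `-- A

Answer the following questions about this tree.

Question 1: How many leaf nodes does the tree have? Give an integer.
Leaves (nodes with no children): A, E, F

Answer: 3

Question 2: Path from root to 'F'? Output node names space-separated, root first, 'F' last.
Answer: C B D G F

Derivation:
Walk down from root: C -> B -> D -> G -> F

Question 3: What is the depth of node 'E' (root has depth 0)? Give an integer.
Answer: 2

Derivation:
Path from root to E: C -> B -> E
Depth = number of edges = 2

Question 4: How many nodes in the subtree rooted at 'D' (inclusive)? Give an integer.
Subtree rooted at D contains: A, D, F, G
Count = 4

Answer: 4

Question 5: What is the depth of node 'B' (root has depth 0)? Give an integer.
Path from root to B: C -> B
Depth = number of edges = 1

Answer: 1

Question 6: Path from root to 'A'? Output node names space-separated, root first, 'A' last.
Walk down from root: C -> B -> D -> A

Answer: C B D A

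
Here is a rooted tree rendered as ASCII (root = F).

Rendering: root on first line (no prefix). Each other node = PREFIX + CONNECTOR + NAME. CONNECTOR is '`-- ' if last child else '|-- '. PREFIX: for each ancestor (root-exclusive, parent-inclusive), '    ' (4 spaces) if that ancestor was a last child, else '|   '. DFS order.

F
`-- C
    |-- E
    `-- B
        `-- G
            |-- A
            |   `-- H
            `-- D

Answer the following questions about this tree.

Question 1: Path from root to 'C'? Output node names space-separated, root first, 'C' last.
Answer: F C

Derivation:
Walk down from root: F -> C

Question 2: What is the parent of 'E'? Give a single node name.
Answer: C

Derivation:
Scan adjacency: E appears as child of C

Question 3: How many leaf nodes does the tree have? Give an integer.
Answer: 3

Derivation:
Leaves (nodes with no children): D, E, H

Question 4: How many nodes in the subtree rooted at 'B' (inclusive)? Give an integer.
Subtree rooted at B contains: A, B, D, G, H
Count = 5

Answer: 5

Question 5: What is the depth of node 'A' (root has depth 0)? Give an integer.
Path from root to A: F -> C -> B -> G -> A
Depth = number of edges = 4

Answer: 4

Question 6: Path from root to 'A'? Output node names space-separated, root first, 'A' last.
Walk down from root: F -> C -> B -> G -> A

Answer: F C B G A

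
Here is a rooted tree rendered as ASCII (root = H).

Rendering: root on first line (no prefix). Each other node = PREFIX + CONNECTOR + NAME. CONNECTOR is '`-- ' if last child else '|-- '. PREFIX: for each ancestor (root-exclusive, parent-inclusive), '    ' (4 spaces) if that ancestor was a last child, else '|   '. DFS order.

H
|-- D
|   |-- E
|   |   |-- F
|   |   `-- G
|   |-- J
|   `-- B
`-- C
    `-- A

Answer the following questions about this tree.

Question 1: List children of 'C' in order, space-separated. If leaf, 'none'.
Answer: A

Derivation:
Node C's children (from adjacency): A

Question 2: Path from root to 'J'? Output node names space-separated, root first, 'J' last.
Walk down from root: H -> D -> J

Answer: H D J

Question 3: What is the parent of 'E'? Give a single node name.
Answer: D

Derivation:
Scan adjacency: E appears as child of D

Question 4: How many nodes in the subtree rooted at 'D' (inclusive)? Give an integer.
Answer: 6

Derivation:
Subtree rooted at D contains: B, D, E, F, G, J
Count = 6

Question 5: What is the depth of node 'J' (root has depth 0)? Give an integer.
Answer: 2

Derivation:
Path from root to J: H -> D -> J
Depth = number of edges = 2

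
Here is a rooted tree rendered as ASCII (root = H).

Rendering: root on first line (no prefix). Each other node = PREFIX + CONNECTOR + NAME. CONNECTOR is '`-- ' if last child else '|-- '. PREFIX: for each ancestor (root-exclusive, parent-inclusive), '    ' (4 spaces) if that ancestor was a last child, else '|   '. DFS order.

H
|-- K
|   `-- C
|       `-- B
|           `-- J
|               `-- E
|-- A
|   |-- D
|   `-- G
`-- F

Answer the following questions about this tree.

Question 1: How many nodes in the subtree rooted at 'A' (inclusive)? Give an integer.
Answer: 3

Derivation:
Subtree rooted at A contains: A, D, G
Count = 3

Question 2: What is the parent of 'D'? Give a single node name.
Answer: A

Derivation:
Scan adjacency: D appears as child of A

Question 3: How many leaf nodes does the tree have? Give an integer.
Answer: 4

Derivation:
Leaves (nodes with no children): D, E, F, G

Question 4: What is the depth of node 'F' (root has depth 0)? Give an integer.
Path from root to F: H -> F
Depth = number of edges = 1

Answer: 1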